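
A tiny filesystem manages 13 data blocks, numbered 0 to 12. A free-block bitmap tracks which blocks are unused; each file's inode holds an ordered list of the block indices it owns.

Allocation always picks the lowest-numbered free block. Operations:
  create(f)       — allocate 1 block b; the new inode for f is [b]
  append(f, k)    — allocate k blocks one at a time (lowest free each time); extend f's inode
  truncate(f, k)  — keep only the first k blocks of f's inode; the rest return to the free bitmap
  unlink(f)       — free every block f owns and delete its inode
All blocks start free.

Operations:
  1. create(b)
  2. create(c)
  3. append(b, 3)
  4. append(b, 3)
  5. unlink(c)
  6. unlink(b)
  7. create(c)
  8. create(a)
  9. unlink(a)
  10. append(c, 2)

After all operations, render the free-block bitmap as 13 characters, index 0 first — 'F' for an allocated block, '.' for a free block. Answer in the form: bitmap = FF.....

[1] create(b) — b=0 (map F............)
[2] create(c) — b=0 c=1 (map FF...........)
[3] append(b, 3) — b=0,2,3,4 c=1 (map FFFFF........)
[4] append(b, 3) — b=0,2,3,4,5,6,7 c=1 (map FFFFFFFF.....)
[5] unlink(c) — b=0,2,3,4,5,6,7 (map F.FFFFFF.....)
[6] unlink(b) —  (map .............)
[7] create(c) — c=0 (map F............)
[8] create(a) — a=1 c=0 (map FF...........)
[9] unlink(a) — c=0 (map F............)
[10] append(c, 2) — c=0,1,2 (map FFF..........)

bitmap = FFF..........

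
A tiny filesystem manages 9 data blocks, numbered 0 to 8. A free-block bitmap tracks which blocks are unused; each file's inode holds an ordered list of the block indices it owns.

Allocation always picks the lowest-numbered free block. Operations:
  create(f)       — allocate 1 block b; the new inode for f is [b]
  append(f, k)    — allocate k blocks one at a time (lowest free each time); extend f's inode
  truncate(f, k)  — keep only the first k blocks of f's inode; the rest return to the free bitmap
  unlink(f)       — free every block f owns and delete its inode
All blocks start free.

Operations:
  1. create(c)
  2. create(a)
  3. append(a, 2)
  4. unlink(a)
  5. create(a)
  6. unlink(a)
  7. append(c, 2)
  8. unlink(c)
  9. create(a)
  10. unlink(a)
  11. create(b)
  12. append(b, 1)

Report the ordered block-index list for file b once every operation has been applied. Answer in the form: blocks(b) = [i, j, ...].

  1. create(c)  ⇒  F........  {c→[0]}
  2. create(a)  ⇒  FF.......  {a→[1]; c→[0]}
  3. append(a, 2)  ⇒  FFFF.....  {a→[1, 2, 3]; c→[0]}
  4. unlink(a)  ⇒  F........  {c→[0]}
  5. create(a)  ⇒  FF.......  {a→[1]; c→[0]}
  6. unlink(a)  ⇒  F........  {c→[0]}
  7. append(c, 2)  ⇒  FFF......  {c→[0, 1, 2]}
  8. unlink(c)  ⇒  .........  {}
  9. create(a)  ⇒  F........  {a→[0]}
  10. unlink(a)  ⇒  .........  {}
  11. create(b)  ⇒  F........  {b→[0]}
  12. append(b, 1)  ⇒  FF.......  {b→[0, 1]}

blocks(b) = [0, 1]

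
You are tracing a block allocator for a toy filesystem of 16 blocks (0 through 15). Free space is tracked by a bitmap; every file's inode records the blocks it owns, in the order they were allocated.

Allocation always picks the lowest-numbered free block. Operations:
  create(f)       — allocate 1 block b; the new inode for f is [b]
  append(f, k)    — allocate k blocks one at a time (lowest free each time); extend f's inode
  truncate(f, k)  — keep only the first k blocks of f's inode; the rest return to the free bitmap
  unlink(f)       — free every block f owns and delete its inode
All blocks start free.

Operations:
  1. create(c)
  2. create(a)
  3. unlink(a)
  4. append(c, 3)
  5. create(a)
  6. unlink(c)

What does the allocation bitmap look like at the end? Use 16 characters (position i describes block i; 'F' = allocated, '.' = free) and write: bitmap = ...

  1. create(c)  ⇒  F...............  {c→[0]}
  2. create(a)  ⇒  FF..............  {a→[1]; c→[0]}
  3. unlink(a)  ⇒  F...............  {c→[0]}
  4. append(c, 3)  ⇒  FFFF............  {c→[0, 1, 2, 3]}
  5. create(a)  ⇒  FFFFF...........  {a→[4]; c→[0, 1, 2, 3]}
  6. unlink(c)  ⇒  ....F...........  {a→[4]}

bitmap = ....F...........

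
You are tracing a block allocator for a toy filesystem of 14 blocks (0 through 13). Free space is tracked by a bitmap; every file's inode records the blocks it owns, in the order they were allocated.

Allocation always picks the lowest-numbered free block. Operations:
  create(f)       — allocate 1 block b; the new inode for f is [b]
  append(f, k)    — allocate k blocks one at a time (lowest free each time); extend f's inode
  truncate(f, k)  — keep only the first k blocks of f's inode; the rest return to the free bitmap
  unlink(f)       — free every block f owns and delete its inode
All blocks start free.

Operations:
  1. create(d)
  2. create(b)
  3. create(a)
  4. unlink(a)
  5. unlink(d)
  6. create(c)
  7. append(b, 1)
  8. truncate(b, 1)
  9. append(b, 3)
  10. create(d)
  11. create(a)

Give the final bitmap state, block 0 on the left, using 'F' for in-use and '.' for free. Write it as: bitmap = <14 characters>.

bitmap = FFFFFFF.......

  1. create(d)  ⇒  F.............  {d→[0]}
  2. create(b)  ⇒  FF............  {b→[1]; d→[0]}
  3. create(a)  ⇒  FFF...........  {a→[2]; b→[1]; d→[0]}
  4. unlink(a)  ⇒  FF............  {b→[1]; d→[0]}
  5. unlink(d)  ⇒  .F............  {b→[1]}
  6. create(c)  ⇒  FF............  {b→[1]; c→[0]}
  7. append(b, 1)  ⇒  FFF...........  {b→[1, 2]; c→[0]}
  8. truncate(b, 1)  ⇒  FF............  {b→[1]; c→[0]}
  9. append(b, 3)  ⇒  FFFFF.........  {b→[1, 2, 3, 4]; c→[0]}
  10. create(d)  ⇒  FFFFFF........  {b→[1, 2, 3, 4]; c→[0]; d→[5]}
  11. create(a)  ⇒  FFFFFFF.......  {a→[6]; b→[1, 2, 3, 4]; c→[0]; d→[5]}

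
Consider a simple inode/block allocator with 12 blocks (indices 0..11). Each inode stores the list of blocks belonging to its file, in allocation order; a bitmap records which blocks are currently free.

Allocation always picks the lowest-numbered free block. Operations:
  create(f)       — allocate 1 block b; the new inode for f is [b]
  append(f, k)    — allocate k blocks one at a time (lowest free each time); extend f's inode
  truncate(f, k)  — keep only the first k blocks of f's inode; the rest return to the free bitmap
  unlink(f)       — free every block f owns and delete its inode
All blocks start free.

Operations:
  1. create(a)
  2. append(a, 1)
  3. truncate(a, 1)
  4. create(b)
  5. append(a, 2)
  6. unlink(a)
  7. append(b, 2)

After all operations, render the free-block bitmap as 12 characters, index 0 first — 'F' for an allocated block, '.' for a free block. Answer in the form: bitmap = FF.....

[1] create(a) — a=0 (map F...........)
[2] append(a, 1) — a=0,1 (map FF..........)
[3] truncate(a, 1) — a=0 (map F...........)
[4] create(b) — a=0 b=1 (map FF..........)
[5] append(a, 2) — a=0,2,3 b=1 (map FFFF........)
[6] unlink(a) — b=1 (map .F..........)
[7] append(b, 2) — b=1,0,2 (map FFF.........)

bitmap = FFF.........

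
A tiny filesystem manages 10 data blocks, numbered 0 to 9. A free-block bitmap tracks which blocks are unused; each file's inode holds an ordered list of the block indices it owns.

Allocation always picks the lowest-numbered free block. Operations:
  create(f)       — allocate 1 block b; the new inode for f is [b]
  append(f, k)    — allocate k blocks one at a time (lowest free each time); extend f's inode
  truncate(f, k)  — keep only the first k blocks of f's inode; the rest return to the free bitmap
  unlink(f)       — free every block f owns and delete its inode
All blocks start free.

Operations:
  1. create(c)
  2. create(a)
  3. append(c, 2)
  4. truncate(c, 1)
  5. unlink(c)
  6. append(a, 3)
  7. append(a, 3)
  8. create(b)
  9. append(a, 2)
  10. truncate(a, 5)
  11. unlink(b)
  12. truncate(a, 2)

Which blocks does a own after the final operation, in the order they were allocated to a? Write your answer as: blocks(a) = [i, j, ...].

[1] create(c) — c=0 (map F.........)
[2] create(a) — a=1 c=0 (map FF........)
[3] append(c, 2) — a=1 c=0,2,3 (map FFFF......)
[4] truncate(c, 1) — a=1 c=0 (map FF........)
[5] unlink(c) — a=1 (map .F........)
[6] append(a, 3) — a=1,0,2,3 (map FFFF......)
[7] append(a, 3) — a=1,0,2,3,4,5,6 (map FFFFFFF...)
[8] create(b) — a=1,0,2,3,4,5,6 b=7 (map FFFFFFFF..)
[9] append(a, 2) — a=1,0,2,3,4,5,6,8,9 b=7 (map FFFFFFFFFF)
[10] truncate(a, 5) — a=1,0,2,3,4 b=7 (map FFFFF..F..)
[11] unlink(b) — a=1,0,2,3,4 (map FFFFF.....)
[12] truncate(a, 2) — a=1,0 (map FF........)

blocks(a) = [1, 0]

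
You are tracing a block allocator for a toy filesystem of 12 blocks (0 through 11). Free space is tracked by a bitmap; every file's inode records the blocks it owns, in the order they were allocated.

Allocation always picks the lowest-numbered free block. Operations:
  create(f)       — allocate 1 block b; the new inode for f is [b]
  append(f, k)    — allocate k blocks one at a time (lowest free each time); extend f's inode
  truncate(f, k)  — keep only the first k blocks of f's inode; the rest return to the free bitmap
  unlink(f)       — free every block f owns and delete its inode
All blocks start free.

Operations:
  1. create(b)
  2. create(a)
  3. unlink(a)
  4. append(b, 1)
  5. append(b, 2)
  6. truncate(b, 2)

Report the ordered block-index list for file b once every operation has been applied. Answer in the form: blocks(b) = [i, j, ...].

create(b): bitmap=F........... | b=[0]
create(a): bitmap=FF.......... | a=[1] b=[0]
unlink(a): bitmap=F........... | b=[0]
append(b, 1): bitmap=FF.......... | b=[0, 1]
append(b, 2): bitmap=FFFF........ | b=[0, 1, 2, 3]
truncate(b, 2): bitmap=FF.......... | b=[0, 1]

blocks(b) = [0, 1]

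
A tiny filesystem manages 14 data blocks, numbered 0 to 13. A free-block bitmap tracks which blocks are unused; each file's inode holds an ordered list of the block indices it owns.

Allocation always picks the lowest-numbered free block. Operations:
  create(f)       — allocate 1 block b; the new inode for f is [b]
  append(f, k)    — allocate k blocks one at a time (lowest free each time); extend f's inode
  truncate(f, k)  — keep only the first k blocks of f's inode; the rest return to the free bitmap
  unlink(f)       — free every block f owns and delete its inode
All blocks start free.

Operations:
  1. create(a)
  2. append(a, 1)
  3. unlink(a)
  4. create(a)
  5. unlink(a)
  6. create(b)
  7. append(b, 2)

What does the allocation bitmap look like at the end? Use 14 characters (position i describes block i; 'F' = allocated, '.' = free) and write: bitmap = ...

  1. create(a)  ⇒  F.............  {a→[0]}
  2. append(a, 1)  ⇒  FF............  {a→[0, 1]}
  3. unlink(a)  ⇒  ..............  {}
  4. create(a)  ⇒  F.............  {a→[0]}
  5. unlink(a)  ⇒  ..............  {}
  6. create(b)  ⇒  F.............  {b→[0]}
  7. append(b, 2)  ⇒  FFF...........  {b→[0, 1, 2]}

bitmap = FFF...........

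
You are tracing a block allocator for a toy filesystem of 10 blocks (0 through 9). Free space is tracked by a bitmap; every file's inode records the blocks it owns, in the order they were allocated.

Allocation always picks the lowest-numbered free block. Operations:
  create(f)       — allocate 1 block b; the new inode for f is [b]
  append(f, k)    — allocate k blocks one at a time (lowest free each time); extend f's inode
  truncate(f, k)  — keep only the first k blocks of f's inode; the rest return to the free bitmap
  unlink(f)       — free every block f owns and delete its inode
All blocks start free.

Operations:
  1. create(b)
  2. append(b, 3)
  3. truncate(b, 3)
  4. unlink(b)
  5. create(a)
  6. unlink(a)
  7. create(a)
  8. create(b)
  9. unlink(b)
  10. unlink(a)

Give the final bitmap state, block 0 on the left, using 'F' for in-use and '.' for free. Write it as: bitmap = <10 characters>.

after create(b) → b:[0]  free=[F.........]
after append(b, 3) → b:[0, 1, 2, 3]  free=[FFFF......]
after truncate(b, 3) → b:[0, 1, 2]  free=[FFF.......]
after unlink(b) →   free=[..........]
after create(a) → a:[0]  free=[F.........]
after unlink(a) →   free=[..........]
after create(a) → a:[0]  free=[F.........]
after create(b) → a:[0], b:[1]  free=[FF........]
after unlink(b) → a:[0]  free=[F.........]
after unlink(a) →   free=[..........]

bitmap = ..........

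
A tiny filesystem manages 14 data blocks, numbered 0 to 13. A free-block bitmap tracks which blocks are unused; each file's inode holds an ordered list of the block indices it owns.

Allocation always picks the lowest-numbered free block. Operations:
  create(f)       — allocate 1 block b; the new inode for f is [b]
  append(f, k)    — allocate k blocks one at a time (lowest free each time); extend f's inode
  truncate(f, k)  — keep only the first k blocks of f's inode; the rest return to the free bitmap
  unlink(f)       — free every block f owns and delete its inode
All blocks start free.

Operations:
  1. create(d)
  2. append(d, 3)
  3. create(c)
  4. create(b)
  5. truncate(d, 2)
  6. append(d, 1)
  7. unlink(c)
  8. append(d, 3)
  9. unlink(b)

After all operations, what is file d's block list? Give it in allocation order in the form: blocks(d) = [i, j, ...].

blocks(d) = [0, 1, 2, 3, 4, 6]

after create(d) → d:[0]  free=[F.............]
after append(d, 3) → d:[0, 1, 2, 3]  free=[FFFF..........]
after create(c) → c:[4], d:[0, 1, 2, 3]  free=[FFFFF.........]
after create(b) → b:[5], c:[4], d:[0, 1, 2, 3]  free=[FFFFFF........]
after truncate(d, 2) → b:[5], c:[4], d:[0, 1]  free=[FF..FF........]
after append(d, 1) → b:[5], c:[4], d:[0, 1, 2]  free=[FFF.FF........]
after unlink(c) → b:[5], d:[0, 1, 2]  free=[FFF..F........]
after append(d, 3) → b:[5], d:[0, 1, 2, 3, 4, 6]  free=[FFFFFFF.......]
after unlink(b) → d:[0, 1, 2, 3, 4, 6]  free=[FFFFF.F.......]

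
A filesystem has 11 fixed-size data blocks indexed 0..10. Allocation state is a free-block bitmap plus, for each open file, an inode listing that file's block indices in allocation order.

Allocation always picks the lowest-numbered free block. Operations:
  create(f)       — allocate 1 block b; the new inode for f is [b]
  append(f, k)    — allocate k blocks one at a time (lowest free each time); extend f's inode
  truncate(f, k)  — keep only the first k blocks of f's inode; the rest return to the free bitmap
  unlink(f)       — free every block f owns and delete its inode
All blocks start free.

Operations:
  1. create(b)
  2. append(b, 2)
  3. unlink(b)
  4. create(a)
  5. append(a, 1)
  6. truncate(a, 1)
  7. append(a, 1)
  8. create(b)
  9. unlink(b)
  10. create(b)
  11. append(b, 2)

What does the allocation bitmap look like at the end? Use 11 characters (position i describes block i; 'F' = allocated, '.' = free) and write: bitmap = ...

create(b): bitmap=F.......... | b=[0]
append(b, 2): bitmap=FFF........ | b=[0, 1, 2]
unlink(b): bitmap=........... | 
create(a): bitmap=F.......... | a=[0]
append(a, 1): bitmap=FF......... | a=[0, 1]
truncate(a, 1): bitmap=F.......... | a=[0]
append(a, 1): bitmap=FF......... | a=[0, 1]
create(b): bitmap=FFF........ | a=[0, 1] b=[2]
unlink(b): bitmap=FF......... | a=[0, 1]
create(b): bitmap=FFF........ | a=[0, 1] b=[2]
append(b, 2): bitmap=FFFFF...... | a=[0, 1] b=[2, 3, 4]

bitmap = FFFFF......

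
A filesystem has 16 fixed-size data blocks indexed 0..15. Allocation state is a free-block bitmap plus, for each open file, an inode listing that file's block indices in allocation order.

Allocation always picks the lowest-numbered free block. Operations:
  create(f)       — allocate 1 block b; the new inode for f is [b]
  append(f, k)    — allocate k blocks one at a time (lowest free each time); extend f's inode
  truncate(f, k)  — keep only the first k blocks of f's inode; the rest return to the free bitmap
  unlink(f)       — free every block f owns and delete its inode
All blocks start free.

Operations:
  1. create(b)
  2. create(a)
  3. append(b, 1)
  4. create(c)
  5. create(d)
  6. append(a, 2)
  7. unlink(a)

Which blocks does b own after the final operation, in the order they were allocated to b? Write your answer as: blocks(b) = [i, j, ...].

blocks(b) = [0, 2]

[1] create(b) — b=0 (map F...............)
[2] create(a) — a=1 b=0 (map FF..............)
[3] append(b, 1) — a=1 b=0,2 (map FFF.............)
[4] create(c) — a=1 b=0,2 c=3 (map FFFF............)
[5] create(d) — a=1 b=0,2 c=3 d=4 (map FFFFF...........)
[6] append(a, 2) — a=1,5,6 b=0,2 c=3 d=4 (map FFFFFFF.........)
[7] unlink(a) — b=0,2 c=3 d=4 (map F.FFF...........)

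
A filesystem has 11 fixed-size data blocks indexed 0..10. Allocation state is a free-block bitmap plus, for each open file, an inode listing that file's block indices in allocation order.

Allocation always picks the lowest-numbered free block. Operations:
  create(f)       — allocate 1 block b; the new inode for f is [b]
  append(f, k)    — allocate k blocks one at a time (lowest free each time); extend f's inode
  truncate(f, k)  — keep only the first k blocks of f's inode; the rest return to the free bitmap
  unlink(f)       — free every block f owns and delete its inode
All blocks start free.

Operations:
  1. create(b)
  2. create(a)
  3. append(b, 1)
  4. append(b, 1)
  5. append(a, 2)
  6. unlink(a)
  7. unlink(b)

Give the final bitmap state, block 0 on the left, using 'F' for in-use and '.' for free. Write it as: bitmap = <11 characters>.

bitmap = ...........

create(b): bitmap=F.......... | b=[0]
create(a): bitmap=FF......... | a=[1] b=[0]
append(b, 1): bitmap=FFF........ | a=[1] b=[0, 2]
append(b, 1): bitmap=FFFF....... | a=[1] b=[0, 2, 3]
append(a, 2): bitmap=FFFFFF..... | a=[1, 4, 5] b=[0, 2, 3]
unlink(a): bitmap=F.FF....... | b=[0, 2, 3]
unlink(b): bitmap=........... | 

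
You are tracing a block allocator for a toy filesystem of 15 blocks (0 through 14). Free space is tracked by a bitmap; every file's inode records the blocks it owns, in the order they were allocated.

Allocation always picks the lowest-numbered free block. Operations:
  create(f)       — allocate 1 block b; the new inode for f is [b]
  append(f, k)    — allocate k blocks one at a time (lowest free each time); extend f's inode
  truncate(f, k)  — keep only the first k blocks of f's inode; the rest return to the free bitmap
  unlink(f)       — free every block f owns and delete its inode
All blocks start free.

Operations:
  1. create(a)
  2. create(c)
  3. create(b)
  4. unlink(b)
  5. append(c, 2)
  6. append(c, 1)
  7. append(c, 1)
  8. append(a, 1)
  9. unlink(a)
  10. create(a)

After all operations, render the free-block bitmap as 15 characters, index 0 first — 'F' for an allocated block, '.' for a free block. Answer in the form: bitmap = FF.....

create(a): bitmap=F.............. | a=[0]
create(c): bitmap=FF............. | a=[0] c=[1]
create(b): bitmap=FFF............ | a=[0] b=[2] c=[1]
unlink(b): bitmap=FF............. | a=[0] c=[1]
append(c, 2): bitmap=FFFF........... | a=[0] c=[1, 2, 3]
append(c, 1): bitmap=FFFFF.......... | a=[0] c=[1, 2, 3, 4]
append(c, 1): bitmap=FFFFFF......... | a=[0] c=[1, 2, 3, 4, 5]
append(a, 1): bitmap=FFFFFFF........ | a=[0, 6] c=[1, 2, 3, 4, 5]
unlink(a): bitmap=.FFFFF......... | c=[1, 2, 3, 4, 5]
create(a): bitmap=FFFFFF......... | a=[0] c=[1, 2, 3, 4, 5]

bitmap = FFFFFF.........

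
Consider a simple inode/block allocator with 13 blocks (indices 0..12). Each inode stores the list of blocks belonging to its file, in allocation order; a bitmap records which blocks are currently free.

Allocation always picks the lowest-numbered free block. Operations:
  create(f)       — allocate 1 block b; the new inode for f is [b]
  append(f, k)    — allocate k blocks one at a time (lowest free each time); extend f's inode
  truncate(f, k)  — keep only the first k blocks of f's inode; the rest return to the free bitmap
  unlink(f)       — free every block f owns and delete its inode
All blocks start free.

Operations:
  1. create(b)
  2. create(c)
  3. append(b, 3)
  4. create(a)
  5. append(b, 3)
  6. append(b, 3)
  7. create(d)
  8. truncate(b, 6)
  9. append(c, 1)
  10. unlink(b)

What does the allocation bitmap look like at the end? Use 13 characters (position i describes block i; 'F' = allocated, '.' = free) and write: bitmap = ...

bitmap = .F...F..F...F

[1] create(b) — b=0 (map F............)
[2] create(c) — b=0 c=1 (map FF...........)
[3] append(b, 3) — b=0,2,3,4 c=1 (map FFFFF........)
[4] create(a) — a=5 b=0,2,3,4 c=1 (map FFFFFF.......)
[5] append(b, 3) — a=5 b=0,2,3,4,6,7,8 c=1 (map FFFFFFFFF....)
[6] append(b, 3) — a=5 b=0,2,3,4,6,7,8,9,10,11 c=1 (map FFFFFFFFFFFF.)
[7] create(d) — a=5 b=0,2,3,4,6,7,8,9,10,11 c=1 d=12 (map FFFFFFFFFFFFF)
[8] truncate(b, 6) — a=5 b=0,2,3,4,6,7 c=1 d=12 (map FFFFFFFF....F)
[9] append(c, 1) — a=5 b=0,2,3,4,6,7 c=1,8 d=12 (map FFFFFFFFF...F)
[10] unlink(b) — a=5 c=1,8 d=12 (map .F...F..F...F)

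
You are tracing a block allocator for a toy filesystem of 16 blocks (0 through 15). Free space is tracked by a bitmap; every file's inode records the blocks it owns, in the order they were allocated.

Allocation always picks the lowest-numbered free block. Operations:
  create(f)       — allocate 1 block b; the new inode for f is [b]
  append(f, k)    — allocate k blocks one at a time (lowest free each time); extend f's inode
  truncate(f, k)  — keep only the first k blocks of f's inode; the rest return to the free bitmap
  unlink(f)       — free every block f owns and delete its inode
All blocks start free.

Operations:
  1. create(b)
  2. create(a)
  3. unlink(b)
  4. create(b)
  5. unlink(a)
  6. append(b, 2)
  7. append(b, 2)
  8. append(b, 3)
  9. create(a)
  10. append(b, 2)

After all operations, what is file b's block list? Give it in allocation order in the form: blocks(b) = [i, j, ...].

blocks(b) = [0, 1, 2, 3, 4, 5, 6, 7, 9, 10]

create(b): bitmap=F............... | b=[0]
create(a): bitmap=FF.............. | a=[1] b=[0]
unlink(b): bitmap=.F.............. | a=[1]
create(b): bitmap=FF.............. | a=[1] b=[0]
unlink(a): bitmap=F............... | b=[0]
append(b, 2): bitmap=FFF............. | b=[0, 1, 2]
append(b, 2): bitmap=FFFFF........... | b=[0, 1, 2, 3, 4]
append(b, 3): bitmap=FFFFFFFF........ | b=[0, 1, 2, 3, 4, 5, 6, 7]
create(a): bitmap=FFFFFFFFF....... | a=[8] b=[0, 1, 2, 3, 4, 5, 6, 7]
append(b, 2): bitmap=FFFFFFFFFFF..... | a=[8] b=[0, 1, 2, 3, 4, 5, 6, 7, 9, 10]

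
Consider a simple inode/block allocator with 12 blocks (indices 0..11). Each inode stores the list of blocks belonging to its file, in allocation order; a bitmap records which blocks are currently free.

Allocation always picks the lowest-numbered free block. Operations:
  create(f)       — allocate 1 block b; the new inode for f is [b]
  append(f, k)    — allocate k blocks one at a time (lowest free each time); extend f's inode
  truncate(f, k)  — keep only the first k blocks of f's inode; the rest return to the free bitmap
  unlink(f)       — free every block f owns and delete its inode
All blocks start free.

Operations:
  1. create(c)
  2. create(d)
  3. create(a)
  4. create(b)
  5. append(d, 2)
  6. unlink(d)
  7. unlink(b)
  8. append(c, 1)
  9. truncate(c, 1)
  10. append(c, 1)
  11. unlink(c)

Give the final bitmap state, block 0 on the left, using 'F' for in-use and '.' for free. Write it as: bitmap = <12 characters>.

bitmap = ..F.........

create(c): bitmap=F........... | c=[0]
create(d): bitmap=FF.......... | c=[0] d=[1]
create(a): bitmap=FFF......... | a=[2] c=[0] d=[1]
create(b): bitmap=FFFF........ | a=[2] b=[3] c=[0] d=[1]
append(d, 2): bitmap=FFFFFF...... | a=[2] b=[3] c=[0] d=[1, 4, 5]
unlink(d): bitmap=F.FF........ | a=[2] b=[3] c=[0]
unlink(b): bitmap=F.F......... | a=[2] c=[0]
append(c, 1): bitmap=FFF......... | a=[2] c=[0, 1]
truncate(c, 1): bitmap=F.F......... | a=[2] c=[0]
append(c, 1): bitmap=FFF......... | a=[2] c=[0, 1]
unlink(c): bitmap=..F......... | a=[2]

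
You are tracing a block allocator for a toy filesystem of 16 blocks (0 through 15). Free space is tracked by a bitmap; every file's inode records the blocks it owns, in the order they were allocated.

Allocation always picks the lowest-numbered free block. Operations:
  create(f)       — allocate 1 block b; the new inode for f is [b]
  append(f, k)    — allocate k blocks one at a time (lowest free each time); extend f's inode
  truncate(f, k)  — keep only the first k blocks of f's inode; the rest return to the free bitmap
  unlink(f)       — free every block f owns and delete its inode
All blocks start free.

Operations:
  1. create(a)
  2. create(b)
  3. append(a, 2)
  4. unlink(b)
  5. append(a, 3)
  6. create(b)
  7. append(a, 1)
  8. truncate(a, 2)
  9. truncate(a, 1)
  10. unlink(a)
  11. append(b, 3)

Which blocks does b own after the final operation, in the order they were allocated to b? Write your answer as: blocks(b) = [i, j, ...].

blocks(b) = [6, 0, 1, 2]

create(a): bitmap=F............... | a=[0]
create(b): bitmap=FF.............. | a=[0] b=[1]
append(a, 2): bitmap=FFFF............ | a=[0, 2, 3] b=[1]
unlink(b): bitmap=F.FF............ | a=[0, 2, 3]
append(a, 3): bitmap=FFFFFF.......... | a=[0, 2, 3, 1, 4, 5]
create(b): bitmap=FFFFFFF......... | a=[0, 2, 3, 1, 4, 5] b=[6]
append(a, 1): bitmap=FFFFFFFF........ | a=[0, 2, 3, 1, 4, 5, 7] b=[6]
truncate(a, 2): bitmap=F.F...F......... | a=[0, 2] b=[6]
truncate(a, 1): bitmap=F.....F......... | a=[0] b=[6]
unlink(a): bitmap=......F......... | b=[6]
append(b, 3): bitmap=FFF...F......... | b=[6, 0, 1, 2]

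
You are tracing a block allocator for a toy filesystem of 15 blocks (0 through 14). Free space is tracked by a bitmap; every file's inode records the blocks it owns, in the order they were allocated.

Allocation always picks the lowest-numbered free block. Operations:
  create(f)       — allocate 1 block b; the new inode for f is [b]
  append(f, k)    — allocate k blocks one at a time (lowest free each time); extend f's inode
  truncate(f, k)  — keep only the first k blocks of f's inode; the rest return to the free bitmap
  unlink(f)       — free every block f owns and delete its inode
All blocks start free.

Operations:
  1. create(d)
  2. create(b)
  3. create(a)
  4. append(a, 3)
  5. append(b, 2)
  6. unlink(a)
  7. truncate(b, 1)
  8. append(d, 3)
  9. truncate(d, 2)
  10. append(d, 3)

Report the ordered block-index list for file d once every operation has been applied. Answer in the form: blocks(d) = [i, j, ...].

  1. create(d)  ⇒  F..............  {d→[0]}
  2. create(b)  ⇒  FF.............  {b→[1]; d→[0]}
  3. create(a)  ⇒  FFF............  {a→[2]; b→[1]; d→[0]}
  4. append(a, 3)  ⇒  FFFFFF.........  {a→[2, 3, 4, 5]; b→[1]; d→[0]}
  5. append(b, 2)  ⇒  FFFFFFFF.......  {a→[2, 3, 4, 5]; b→[1, 6, 7]; d→[0]}
  6. unlink(a)  ⇒  FF....FF.......  {b→[1, 6, 7]; d→[0]}
  7. truncate(b, 1)  ⇒  FF.............  {b→[1]; d→[0]}
  8. append(d, 3)  ⇒  FFFFF..........  {b→[1]; d→[0, 2, 3, 4]}
  9. truncate(d, 2)  ⇒  FFF............  {b→[1]; d→[0, 2]}
  10. append(d, 3)  ⇒  FFFFFF.........  {b→[1]; d→[0, 2, 3, 4, 5]}

blocks(d) = [0, 2, 3, 4, 5]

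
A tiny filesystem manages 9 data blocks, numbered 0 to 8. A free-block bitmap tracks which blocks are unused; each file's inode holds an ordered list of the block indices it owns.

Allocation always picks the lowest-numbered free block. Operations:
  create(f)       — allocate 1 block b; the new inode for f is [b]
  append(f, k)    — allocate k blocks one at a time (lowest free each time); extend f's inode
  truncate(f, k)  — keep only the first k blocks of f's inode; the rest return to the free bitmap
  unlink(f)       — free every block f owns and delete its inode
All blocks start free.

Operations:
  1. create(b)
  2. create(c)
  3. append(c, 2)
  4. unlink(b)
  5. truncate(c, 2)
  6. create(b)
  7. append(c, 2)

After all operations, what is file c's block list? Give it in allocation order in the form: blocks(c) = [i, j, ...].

[1] create(b) — b=0 (map F........)
[2] create(c) — b=0 c=1 (map FF.......)
[3] append(c, 2) — b=0 c=1,2,3 (map FFFF.....)
[4] unlink(b) — c=1,2,3 (map .FFF.....)
[5] truncate(c, 2) — c=1,2 (map .FF......)
[6] create(b) — b=0 c=1,2 (map FFF......)
[7] append(c, 2) — b=0 c=1,2,3,4 (map FFFFF....)

blocks(c) = [1, 2, 3, 4]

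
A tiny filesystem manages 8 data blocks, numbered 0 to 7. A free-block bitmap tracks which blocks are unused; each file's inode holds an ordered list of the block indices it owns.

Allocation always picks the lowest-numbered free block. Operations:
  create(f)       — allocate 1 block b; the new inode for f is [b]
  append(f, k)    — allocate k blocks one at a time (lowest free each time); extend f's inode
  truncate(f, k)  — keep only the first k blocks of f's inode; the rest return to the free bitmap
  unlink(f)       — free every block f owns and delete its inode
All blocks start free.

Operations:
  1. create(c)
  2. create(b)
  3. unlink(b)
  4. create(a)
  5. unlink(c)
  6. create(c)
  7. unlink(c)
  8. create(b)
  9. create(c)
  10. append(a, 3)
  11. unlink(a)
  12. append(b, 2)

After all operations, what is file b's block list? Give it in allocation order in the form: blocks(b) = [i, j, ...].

blocks(b) = [0, 1, 3]

after create(c) → c:[0]  free=[F.......]
after create(b) → b:[1], c:[0]  free=[FF......]
after unlink(b) → c:[0]  free=[F.......]
after create(a) → a:[1], c:[0]  free=[FF......]
after unlink(c) → a:[1]  free=[.F......]
after create(c) → a:[1], c:[0]  free=[FF......]
after unlink(c) → a:[1]  free=[.F......]
after create(b) → a:[1], b:[0]  free=[FF......]
after create(c) → a:[1], b:[0], c:[2]  free=[FFF.....]
after append(a, 3) → a:[1, 3, 4, 5], b:[0], c:[2]  free=[FFFFFF..]
after unlink(a) → b:[0], c:[2]  free=[F.F.....]
after append(b, 2) → b:[0, 1, 3], c:[2]  free=[FFFF....]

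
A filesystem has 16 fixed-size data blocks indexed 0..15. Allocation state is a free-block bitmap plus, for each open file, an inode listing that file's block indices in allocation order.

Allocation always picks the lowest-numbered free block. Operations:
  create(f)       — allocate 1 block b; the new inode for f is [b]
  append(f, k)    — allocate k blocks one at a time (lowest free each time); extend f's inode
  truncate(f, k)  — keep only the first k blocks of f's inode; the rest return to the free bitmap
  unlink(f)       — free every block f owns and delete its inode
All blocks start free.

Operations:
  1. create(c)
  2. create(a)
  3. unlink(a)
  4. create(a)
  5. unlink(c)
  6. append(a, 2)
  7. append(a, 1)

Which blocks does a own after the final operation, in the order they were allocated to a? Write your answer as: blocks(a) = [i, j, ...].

create(c): bitmap=F............... | c=[0]
create(a): bitmap=FF.............. | a=[1] c=[0]
unlink(a): bitmap=F............... | c=[0]
create(a): bitmap=FF.............. | a=[1] c=[0]
unlink(c): bitmap=.F.............. | a=[1]
append(a, 2): bitmap=FFF............. | a=[1, 0, 2]
append(a, 1): bitmap=FFFF............ | a=[1, 0, 2, 3]

blocks(a) = [1, 0, 2, 3]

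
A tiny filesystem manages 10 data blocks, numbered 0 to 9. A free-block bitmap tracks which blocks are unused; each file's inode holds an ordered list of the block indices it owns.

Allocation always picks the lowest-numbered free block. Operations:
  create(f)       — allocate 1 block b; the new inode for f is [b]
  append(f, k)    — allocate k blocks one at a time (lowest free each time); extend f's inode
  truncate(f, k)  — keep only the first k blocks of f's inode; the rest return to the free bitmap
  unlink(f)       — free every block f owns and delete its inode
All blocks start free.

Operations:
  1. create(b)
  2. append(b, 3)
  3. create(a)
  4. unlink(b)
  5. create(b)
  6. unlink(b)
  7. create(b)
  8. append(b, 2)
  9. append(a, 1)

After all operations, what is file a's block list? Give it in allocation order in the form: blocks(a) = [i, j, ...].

blocks(a) = [4, 3]

after create(b) → b:[0]  free=[F.........]
after append(b, 3) → b:[0, 1, 2, 3]  free=[FFFF......]
after create(a) → a:[4], b:[0, 1, 2, 3]  free=[FFFFF.....]
after unlink(b) → a:[4]  free=[....F.....]
after create(b) → a:[4], b:[0]  free=[F...F.....]
after unlink(b) → a:[4]  free=[....F.....]
after create(b) → a:[4], b:[0]  free=[F...F.....]
after append(b, 2) → a:[4], b:[0, 1, 2]  free=[FFF.F.....]
after append(a, 1) → a:[4, 3], b:[0, 1, 2]  free=[FFFFF.....]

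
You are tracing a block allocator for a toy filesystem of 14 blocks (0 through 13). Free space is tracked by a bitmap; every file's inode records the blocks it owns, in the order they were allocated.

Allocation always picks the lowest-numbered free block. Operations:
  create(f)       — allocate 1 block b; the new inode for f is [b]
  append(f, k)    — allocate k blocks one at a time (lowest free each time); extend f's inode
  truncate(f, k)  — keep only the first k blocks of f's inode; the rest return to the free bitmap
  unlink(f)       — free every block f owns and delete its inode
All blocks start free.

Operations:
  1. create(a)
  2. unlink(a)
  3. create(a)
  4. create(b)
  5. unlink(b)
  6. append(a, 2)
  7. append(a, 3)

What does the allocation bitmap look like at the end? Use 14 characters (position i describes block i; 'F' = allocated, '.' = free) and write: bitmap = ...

bitmap = FFFFFF........

after create(a) → a:[0]  free=[F.............]
after unlink(a) →   free=[..............]
after create(a) → a:[0]  free=[F.............]
after create(b) → a:[0], b:[1]  free=[FF............]
after unlink(b) → a:[0]  free=[F.............]
after append(a, 2) → a:[0, 1, 2]  free=[FFF...........]
after append(a, 3) → a:[0, 1, 2, 3, 4, 5]  free=[FFFFFF........]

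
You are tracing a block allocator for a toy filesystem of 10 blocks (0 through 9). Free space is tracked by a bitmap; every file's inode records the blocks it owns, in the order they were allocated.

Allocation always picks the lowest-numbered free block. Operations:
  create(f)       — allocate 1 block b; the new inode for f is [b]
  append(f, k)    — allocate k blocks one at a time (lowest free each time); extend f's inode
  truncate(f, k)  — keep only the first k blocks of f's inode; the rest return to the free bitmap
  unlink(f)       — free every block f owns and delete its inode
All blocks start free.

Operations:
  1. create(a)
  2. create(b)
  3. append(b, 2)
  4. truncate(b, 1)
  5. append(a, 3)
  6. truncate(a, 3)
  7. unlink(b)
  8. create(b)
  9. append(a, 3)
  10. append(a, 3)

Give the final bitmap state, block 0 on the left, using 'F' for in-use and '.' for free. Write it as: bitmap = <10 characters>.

create(a): bitmap=F......... | a=[0]
create(b): bitmap=FF........ | a=[0] b=[1]
append(b, 2): bitmap=FFFF...... | a=[0] b=[1, 2, 3]
truncate(b, 1): bitmap=FF........ | a=[0] b=[1]
append(a, 3): bitmap=FFFFF..... | a=[0, 2, 3, 4] b=[1]
truncate(a, 3): bitmap=FFFF...... | a=[0, 2, 3] b=[1]
unlink(b): bitmap=F.FF...... | a=[0, 2, 3]
create(b): bitmap=FFFF...... | a=[0, 2, 3] b=[1]
append(a, 3): bitmap=FFFFFFF... | a=[0, 2, 3, 4, 5, 6] b=[1]
append(a, 3): bitmap=FFFFFFFFFF | a=[0, 2, 3, 4, 5, 6, 7, 8, 9] b=[1]

bitmap = FFFFFFFFFF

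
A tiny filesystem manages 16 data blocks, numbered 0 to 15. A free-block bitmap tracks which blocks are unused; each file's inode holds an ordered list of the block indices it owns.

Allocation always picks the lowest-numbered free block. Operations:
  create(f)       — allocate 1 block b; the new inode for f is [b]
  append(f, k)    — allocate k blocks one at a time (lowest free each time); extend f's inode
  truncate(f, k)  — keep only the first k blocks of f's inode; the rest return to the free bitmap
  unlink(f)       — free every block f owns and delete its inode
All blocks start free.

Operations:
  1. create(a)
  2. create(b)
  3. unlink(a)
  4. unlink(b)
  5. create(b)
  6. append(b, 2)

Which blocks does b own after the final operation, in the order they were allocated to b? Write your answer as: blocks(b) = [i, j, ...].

blocks(b) = [0, 1, 2]

create(a): bitmap=F............... | a=[0]
create(b): bitmap=FF.............. | a=[0] b=[1]
unlink(a): bitmap=.F.............. | b=[1]
unlink(b): bitmap=................ | 
create(b): bitmap=F............... | b=[0]
append(b, 2): bitmap=FFF............. | b=[0, 1, 2]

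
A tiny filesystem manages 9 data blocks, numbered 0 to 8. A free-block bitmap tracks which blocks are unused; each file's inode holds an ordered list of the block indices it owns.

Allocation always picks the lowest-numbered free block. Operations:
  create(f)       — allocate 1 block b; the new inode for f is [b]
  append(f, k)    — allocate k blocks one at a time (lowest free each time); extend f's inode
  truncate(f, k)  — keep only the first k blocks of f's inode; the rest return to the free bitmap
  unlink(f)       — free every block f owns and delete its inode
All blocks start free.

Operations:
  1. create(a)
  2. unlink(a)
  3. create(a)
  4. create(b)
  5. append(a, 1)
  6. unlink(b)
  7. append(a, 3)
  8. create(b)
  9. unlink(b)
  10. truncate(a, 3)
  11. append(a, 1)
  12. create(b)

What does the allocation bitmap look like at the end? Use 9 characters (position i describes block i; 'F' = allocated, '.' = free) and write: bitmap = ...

create(a): bitmap=F........ | a=[0]
unlink(a): bitmap=......... | 
create(a): bitmap=F........ | a=[0]
create(b): bitmap=FF....... | a=[0] b=[1]
append(a, 1): bitmap=FFF...... | a=[0, 2] b=[1]
unlink(b): bitmap=F.F...... | a=[0, 2]
append(a, 3): bitmap=FFFFF.... | a=[0, 2, 1, 3, 4]
create(b): bitmap=FFFFFF... | a=[0, 2, 1, 3, 4] b=[5]
unlink(b): bitmap=FFFFF.... | a=[0, 2, 1, 3, 4]
truncate(a, 3): bitmap=FFF...... | a=[0, 2, 1]
append(a, 1): bitmap=FFFF..... | a=[0, 2, 1, 3]
create(b): bitmap=FFFFF.... | a=[0, 2, 1, 3] b=[4]

bitmap = FFFFF....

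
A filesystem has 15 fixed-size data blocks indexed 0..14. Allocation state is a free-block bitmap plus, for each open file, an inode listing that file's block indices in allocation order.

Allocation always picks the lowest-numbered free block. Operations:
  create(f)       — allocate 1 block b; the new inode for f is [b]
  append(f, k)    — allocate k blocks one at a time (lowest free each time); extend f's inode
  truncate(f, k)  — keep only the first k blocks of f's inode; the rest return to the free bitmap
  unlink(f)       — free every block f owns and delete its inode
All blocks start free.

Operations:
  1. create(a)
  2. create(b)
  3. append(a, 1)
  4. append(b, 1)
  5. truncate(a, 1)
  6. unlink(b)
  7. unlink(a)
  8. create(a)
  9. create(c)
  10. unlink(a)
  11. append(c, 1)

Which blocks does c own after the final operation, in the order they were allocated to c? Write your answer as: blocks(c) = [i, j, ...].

blocks(c) = [1, 0]

[1] create(a) — a=0 (map F..............)
[2] create(b) — a=0 b=1 (map FF.............)
[3] append(a, 1) — a=0,2 b=1 (map FFF............)
[4] append(b, 1) — a=0,2 b=1,3 (map FFFF...........)
[5] truncate(a, 1) — a=0 b=1,3 (map FF.F...........)
[6] unlink(b) — a=0 (map F..............)
[7] unlink(a) —  (map ...............)
[8] create(a) — a=0 (map F..............)
[9] create(c) — a=0 c=1 (map FF.............)
[10] unlink(a) — c=1 (map .F.............)
[11] append(c, 1) — c=1,0 (map FF.............)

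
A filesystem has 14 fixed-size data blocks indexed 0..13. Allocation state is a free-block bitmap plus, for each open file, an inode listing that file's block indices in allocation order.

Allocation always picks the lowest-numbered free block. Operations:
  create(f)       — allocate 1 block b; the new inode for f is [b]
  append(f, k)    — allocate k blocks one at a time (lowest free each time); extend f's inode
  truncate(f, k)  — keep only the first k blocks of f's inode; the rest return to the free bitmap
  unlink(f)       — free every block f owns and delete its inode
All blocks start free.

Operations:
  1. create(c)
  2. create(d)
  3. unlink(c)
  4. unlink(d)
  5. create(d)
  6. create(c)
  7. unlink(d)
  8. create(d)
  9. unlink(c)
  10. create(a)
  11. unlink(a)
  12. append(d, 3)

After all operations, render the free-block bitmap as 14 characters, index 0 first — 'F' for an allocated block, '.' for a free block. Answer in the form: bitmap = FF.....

  1. create(c)  ⇒  F.............  {c→[0]}
  2. create(d)  ⇒  FF............  {c→[0]; d→[1]}
  3. unlink(c)  ⇒  .F............  {d→[1]}
  4. unlink(d)  ⇒  ..............  {}
  5. create(d)  ⇒  F.............  {d→[0]}
  6. create(c)  ⇒  FF............  {c→[1]; d→[0]}
  7. unlink(d)  ⇒  .F............  {c→[1]}
  8. create(d)  ⇒  FF............  {c→[1]; d→[0]}
  9. unlink(c)  ⇒  F.............  {d→[0]}
  10. create(a)  ⇒  FF............  {a→[1]; d→[0]}
  11. unlink(a)  ⇒  F.............  {d→[0]}
  12. append(d, 3)  ⇒  FFFF..........  {d→[0, 1, 2, 3]}

bitmap = FFFF..........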